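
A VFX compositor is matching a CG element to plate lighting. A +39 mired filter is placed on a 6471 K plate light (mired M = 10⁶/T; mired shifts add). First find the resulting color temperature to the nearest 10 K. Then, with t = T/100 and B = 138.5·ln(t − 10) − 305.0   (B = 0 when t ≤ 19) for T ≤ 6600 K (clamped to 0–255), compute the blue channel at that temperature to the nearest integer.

212

M_in = 10⁶/6471 = 154.54; M_out = 154.54 + (+39) = 193.54.
T_out = 10⁶/193.54 = 5167.0 K → 5170 K; t = 51.7.
B = 138.5·ln(51.7 − 10) − 305.0 = 138.5·ln 41.7 − 305.0 = 138.5·3.7305 − 305.0 = 211.674.
Rounded: 212.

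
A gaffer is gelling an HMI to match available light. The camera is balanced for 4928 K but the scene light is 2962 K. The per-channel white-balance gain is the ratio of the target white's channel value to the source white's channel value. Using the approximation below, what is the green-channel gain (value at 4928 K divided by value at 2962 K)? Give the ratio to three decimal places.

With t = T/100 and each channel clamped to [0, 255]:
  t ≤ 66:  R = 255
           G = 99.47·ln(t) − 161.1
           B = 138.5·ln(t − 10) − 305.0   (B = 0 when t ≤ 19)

At 2962 K (t = 29.62):
  G = 99.47·ln 29.62 − 161.1 = 99.47·3.3884 − 161.1 = 175.949.
At 4928 K (t = 49.28):
  G = 99.47·ln 49.28 − 161.1 = 99.47·3.8975 − 161.1 = 226.586.
Gain = 226.586 / 175.949 = 1.2878 → 1.288.

1.288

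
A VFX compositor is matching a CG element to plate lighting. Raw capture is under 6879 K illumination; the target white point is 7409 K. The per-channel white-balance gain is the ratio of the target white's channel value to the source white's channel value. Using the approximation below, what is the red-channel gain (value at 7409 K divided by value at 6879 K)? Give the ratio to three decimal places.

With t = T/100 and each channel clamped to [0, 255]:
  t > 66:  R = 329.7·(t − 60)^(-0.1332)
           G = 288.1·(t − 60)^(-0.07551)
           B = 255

0.939

At 6879 K (t = 68.79):
  R = 329.7·(68.79 − 60)^(-0.1332) = 329.7·8.79^(-0.1332) = 329.7·0.74862 = 246.820.
At 7409 K (t = 74.09):
  R = 329.7·(74.09 − 60)^(-0.1332) = 329.7·14.09^(-0.1332) = 329.7·0.70302 = 231.784.
Gain = 231.784 / 246.820 = 0.9391 → 0.939.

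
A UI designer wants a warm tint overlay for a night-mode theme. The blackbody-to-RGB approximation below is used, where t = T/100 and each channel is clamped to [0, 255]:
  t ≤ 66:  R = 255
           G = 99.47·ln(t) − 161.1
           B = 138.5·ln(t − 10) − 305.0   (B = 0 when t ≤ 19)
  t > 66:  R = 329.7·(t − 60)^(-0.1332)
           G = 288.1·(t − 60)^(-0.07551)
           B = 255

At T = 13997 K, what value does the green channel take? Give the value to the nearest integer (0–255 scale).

207

t = 13997/100 = 139.97; the t > 66 branch applies.
G = 288.1·(139.97 − 60)^(-0.07551) = 288.1·79.97^(-0.07551) = 288.1·0.71831 = 206.944.
Rounded: 207.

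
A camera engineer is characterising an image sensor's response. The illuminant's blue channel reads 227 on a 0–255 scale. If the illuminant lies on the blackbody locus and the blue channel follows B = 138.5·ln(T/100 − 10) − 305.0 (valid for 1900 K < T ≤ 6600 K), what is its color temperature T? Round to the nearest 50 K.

ln(t − 10) = (227 + 305.0) / 138.5 = 3.8412.
t − 10 = e^3.8412 = 46.579, so t = 56.579.
T = 100·t = 5658 K → 5650 K to the nearest 50 K.

5650 K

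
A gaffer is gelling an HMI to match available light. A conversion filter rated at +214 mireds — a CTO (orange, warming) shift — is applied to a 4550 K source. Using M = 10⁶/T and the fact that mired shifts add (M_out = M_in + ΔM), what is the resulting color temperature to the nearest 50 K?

2300 K

M_in = 10⁶/4550 = 219.78 mireds.
M_out = 219.78 + (+214) = 433.78 mireds.
T_out = 10⁶/433.78 = 2305.3 K → 2300 K.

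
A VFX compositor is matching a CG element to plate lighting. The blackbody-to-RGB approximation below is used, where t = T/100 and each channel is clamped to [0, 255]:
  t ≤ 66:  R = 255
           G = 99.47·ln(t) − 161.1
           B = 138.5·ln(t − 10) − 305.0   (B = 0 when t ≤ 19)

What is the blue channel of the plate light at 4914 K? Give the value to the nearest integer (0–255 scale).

203

t = 4914/100 = 49.14; the t ≤ 66 branch applies.
B = 138.5·ln(49.14 − 10) − 305.0 = 138.5·ln 39.14 − 305.0 = 138.5·3.6671 − 305.0 = 202.900.
Rounded: 203.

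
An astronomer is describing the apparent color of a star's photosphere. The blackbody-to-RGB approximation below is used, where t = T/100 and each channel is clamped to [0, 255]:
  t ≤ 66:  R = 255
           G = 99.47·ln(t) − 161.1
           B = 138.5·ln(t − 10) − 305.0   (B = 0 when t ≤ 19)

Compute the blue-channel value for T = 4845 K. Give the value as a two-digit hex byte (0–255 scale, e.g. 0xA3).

0xC8

t = 4845/100 = 48.45; the t ≤ 66 branch applies.
B = 138.5·ln(48.45 − 10) − 305.0 = 138.5·ln 38.45 − 305.0 = 138.5·3.6494 − 305.0 = 200.436.
Rounded: 200; in hex, 0xC8.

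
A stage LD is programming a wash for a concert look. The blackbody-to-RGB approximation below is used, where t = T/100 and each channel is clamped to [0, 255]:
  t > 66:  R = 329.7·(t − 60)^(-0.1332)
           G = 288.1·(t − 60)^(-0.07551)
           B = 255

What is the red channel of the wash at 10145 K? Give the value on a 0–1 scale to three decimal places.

t = 10145/100 = 101.45; the t > 66 branch applies.
R = 329.7·(101.45 − 60)^(-0.1332) = 329.7·41.45^(-0.1332) = 329.7·0.60890 = 200.754.
On a 0–1 scale: 200.754/255 = 0.7873 → 0.787.

0.787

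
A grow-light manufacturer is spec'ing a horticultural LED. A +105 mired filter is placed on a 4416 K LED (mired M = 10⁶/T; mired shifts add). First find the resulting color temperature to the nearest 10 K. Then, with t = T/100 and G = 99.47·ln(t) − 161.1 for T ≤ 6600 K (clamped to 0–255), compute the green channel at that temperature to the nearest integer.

M_in = 10⁶/4416 = 226.45; M_out = 226.45 + (+105) = 331.45.
T_out = 10⁶/331.45 = 3017.1 K → 3020 K; t = 30.2.
G = 99.47·ln 30.2 − 161.1 = 99.47·3.4078 − 161.1 = 177.878.
Rounded: 178.

178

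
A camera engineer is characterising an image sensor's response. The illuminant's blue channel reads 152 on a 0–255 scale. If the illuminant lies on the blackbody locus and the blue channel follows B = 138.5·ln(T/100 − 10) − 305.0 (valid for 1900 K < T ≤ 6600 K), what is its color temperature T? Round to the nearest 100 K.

ln(t − 10) = (152 + 305.0) / 138.5 = 3.2996.
t − 10 = e^3.2996 = 27.103, so t = 37.103.
T = 100·t = 3710 K → 3700 K to the nearest 100 K.

3700 K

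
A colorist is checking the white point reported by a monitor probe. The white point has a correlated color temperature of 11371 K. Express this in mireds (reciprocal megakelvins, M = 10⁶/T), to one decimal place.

M = 10⁶ / 11371 = 87.943 → 87.9 mireds.

87.9 mireds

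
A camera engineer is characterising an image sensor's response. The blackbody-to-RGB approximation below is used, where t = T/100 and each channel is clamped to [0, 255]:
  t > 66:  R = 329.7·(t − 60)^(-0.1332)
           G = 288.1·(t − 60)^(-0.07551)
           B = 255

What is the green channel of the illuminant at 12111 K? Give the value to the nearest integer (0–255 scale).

211

t = 12111/100 = 121.11; the t > 66 branch applies.
G = 288.1·(121.11 − 60)^(-0.07551) = 288.1·61.11^(-0.07551) = 288.1·0.73305 = 211.190.
Rounded: 211.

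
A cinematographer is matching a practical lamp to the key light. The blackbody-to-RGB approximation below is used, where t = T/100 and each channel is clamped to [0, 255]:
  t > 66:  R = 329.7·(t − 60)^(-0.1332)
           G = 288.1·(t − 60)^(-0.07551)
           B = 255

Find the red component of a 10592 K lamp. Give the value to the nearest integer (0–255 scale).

t = 10592/100 = 105.92; the t > 66 branch applies.
R = 329.7·(105.92 − 60)^(-0.1332) = 329.7·45.92^(-0.1332) = 329.7·0.60065 = 198.034.
Rounded: 198.

198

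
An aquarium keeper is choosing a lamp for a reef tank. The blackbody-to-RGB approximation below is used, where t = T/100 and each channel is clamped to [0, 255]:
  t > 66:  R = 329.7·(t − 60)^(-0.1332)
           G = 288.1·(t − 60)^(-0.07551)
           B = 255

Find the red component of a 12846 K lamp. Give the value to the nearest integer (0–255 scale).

t = 12846/100 = 128.46; the t > 66 branch applies.
R = 329.7·(128.46 − 60)^(-0.1332) = 329.7·68.46^(-0.1332) = 329.7·0.56953 = 187.775.
Rounded: 188.

188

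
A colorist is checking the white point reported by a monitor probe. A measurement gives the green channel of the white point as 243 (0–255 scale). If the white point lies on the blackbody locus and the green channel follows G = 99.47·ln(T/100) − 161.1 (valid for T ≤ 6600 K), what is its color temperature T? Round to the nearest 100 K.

ln t = (243 + 161.1) / 99.47 = 4.0625.
t = e^4.0625 = 58.121.
T = 100·t = 5812 K → 5800 K to the nearest 100 K.

5800 K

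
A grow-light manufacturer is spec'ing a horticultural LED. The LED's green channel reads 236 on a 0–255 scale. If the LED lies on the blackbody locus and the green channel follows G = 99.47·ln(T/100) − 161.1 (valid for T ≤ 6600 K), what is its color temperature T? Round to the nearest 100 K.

5400 K

ln t = (236 + 161.1) / 99.47 = 3.9922.
t = e^3.9922 = 54.172.
T = 100·t = 5417 K → 5400 K to the nearest 100 K.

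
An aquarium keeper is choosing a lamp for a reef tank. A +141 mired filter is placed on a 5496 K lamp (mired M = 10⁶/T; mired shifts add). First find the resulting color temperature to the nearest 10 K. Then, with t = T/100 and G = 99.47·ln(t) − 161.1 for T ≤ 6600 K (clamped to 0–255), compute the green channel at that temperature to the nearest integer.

M_in = 10⁶/5496 = 181.95; M_out = 181.95 + (+141) = 322.95.
T_out = 10⁶/322.95 = 3096.4 K → 3100 K; t = 31.
G = 99.47·ln 31 − 161.1 = 99.47·3.4340 − 161.1 = 180.479.
Rounded: 180.

180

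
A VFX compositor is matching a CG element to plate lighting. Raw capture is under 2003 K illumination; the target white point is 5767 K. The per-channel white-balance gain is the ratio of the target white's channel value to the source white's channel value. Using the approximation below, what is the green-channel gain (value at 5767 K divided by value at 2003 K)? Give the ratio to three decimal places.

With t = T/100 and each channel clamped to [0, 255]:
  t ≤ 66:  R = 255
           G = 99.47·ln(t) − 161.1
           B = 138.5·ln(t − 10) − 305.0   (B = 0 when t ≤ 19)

At 2003 K (t = 20.03):
  G = 99.47·ln 20.03 − 161.1 = 99.47·2.9972 − 161.1 = 137.035.
At 5767 K (t = 57.67):
  G = 99.47·ln 57.67 − 161.1 = 99.47·4.0547 − 161.1 = 242.225.
Gain = 242.225 / 137.035 = 1.7676 → 1.768.

1.768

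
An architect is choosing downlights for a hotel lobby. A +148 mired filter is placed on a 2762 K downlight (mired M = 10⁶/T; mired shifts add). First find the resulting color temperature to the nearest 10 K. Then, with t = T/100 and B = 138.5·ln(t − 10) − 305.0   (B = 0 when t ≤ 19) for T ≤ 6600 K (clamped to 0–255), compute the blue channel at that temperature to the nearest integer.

M_in = 10⁶/2762 = 362.06; M_out = 362.06 + (+148) = 510.06.
T_out = 10⁶/510.06 = 1960.6 K → 1960 K; t = 19.6.
B = 138.5·ln(19.6 − 10) − 305.0 = 138.5·ln 9.6 − 305.0 = 138.5·2.2618 − 305.0 = 8.254.
Rounded: 8.

8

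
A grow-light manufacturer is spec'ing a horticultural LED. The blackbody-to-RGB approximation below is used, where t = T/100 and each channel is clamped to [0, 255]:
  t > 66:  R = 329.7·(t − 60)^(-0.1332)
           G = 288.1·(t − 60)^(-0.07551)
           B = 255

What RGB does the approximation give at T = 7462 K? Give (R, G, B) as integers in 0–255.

t = 7462/100 = 74.62; the t > 66 branch applies.
R = 329.7·(74.62 − 60)^(-0.1332) = 329.7·14.62^(-0.1332) = 329.7·0.69957 = 230.647.
G = 288.1·(74.62 − 60)^(-0.07551) = 288.1·14.62^(-0.07551) = 288.1·0.81665 = 235.276.
B = 255 by definition for t > 66.
Rounded: (231, 235, 255).

(231, 235, 255)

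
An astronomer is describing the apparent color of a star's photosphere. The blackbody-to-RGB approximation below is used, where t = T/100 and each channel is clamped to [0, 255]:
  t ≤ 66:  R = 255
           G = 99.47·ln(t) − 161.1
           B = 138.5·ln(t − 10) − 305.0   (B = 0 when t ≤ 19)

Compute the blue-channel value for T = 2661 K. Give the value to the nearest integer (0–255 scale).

t = 2661/100 = 26.61; the t ≤ 66 branch applies.
B = 138.5·ln(26.61 − 10) − 305.0 = 138.5·ln 16.61 − 305.0 = 138.5·2.8100 − 305.0 = 84.186.
Rounded: 84.

84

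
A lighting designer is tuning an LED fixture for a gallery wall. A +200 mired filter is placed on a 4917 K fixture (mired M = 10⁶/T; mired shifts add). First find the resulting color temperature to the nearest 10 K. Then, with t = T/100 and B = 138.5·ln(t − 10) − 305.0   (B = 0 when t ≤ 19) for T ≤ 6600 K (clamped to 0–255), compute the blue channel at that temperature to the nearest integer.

68

M_in = 10⁶/4917 = 203.38; M_out = 203.38 + (+200) = 403.38.
T_out = 10⁶/403.38 = 2479.1 K → 2480 K; t = 24.8.
B = 138.5·ln(24.8 − 10) − 305.0 = 138.5·ln 14.8 − 305.0 = 138.5·2.6946 − 305.0 = 68.206.
Rounded: 68.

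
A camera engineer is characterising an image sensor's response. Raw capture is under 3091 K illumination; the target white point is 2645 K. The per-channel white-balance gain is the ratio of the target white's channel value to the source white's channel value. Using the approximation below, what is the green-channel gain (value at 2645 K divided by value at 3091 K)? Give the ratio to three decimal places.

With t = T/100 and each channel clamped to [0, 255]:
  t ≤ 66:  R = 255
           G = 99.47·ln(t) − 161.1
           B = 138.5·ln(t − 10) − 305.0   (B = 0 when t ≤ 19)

0.914

At 3091 K (t = 30.91):
  G = 99.47·ln 30.91 − 161.1 = 99.47·3.4311 − 161.1 = 180.190.
At 2645 K (t = 26.45):
  G = 99.47·ln 26.45 − 161.1 = 99.47·3.2753 − 161.1 = 164.690.
Gain = 164.690 / 180.190 = 0.9140 → 0.914.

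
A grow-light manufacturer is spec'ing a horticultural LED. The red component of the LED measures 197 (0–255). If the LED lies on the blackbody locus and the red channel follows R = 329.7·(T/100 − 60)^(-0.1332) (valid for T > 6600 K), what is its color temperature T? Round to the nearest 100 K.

10800 K

(t − 60)^(-0.1332) = 197/329.7 = 0.59751.
t − 60 = 0.59751^(1/-0.1332) = 0.59751^(-7.508) = 47.761, so t = 107.761.
T = 100·t = 10776 K → 10800 K to the nearest 100 K.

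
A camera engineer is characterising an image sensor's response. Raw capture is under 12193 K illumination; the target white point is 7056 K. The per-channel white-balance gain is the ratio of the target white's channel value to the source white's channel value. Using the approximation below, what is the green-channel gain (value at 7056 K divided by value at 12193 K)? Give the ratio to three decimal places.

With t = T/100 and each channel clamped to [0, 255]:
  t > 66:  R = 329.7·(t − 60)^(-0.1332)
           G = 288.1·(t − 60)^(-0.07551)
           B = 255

At 12193 K (t = 121.93):
  G = 288.1·(121.93 − 60)^(-0.07551) = 288.1·61.93^(-0.07551) = 288.1·0.73231 = 210.978.
At 7056 K (t = 70.56):
  G = 288.1·(70.56 − 60)^(-0.07551) = 288.1·10.56^(-0.07551) = 288.1·0.83696 = 241.127.
Gain = 241.127 / 210.978 = 1.1429 → 1.143.

1.143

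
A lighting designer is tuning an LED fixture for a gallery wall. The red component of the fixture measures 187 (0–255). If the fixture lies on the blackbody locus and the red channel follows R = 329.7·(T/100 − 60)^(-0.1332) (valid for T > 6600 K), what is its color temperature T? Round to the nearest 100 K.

13100 K

(t − 60)^(-0.1332) = 187/329.7 = 0.56718.
t − 60 = 0.56718^(1/-0.1332) = 0.56718^(-7.508) = 70.620, so t = 130.620.
T = 100·t = 13062 K → 13100 K to the nearest 100 K.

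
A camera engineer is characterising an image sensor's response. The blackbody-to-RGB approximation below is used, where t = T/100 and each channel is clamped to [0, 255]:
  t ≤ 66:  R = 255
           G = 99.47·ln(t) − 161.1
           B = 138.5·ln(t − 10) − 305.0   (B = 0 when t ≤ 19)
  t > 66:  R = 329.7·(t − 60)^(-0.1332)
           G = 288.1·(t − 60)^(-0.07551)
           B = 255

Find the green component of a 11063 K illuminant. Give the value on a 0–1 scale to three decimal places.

t = 11063/100 = 110.63; the t > 66 branch applies.
G = 288.1·(110.63 − 60)^(-0.07551) = 288.1·50.63^(-0.07551) = 288.1·0.74353 = 214.212.
On a 0–1 scale: 214.212/255 = 0.8400 → 0.840.

0.840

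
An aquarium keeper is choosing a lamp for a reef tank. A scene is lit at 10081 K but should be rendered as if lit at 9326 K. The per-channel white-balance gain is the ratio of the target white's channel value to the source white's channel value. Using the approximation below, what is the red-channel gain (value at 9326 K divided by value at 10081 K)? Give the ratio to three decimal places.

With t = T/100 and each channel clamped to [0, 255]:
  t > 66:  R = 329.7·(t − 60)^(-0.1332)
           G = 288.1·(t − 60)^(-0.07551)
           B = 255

1.028

At 10081 K (t = 100.81):
  R = 329.7·(100.81 − 60)^(-0.1332) = 329.7·40.81^(-0.1332) = 329.7·0.61016 = 201.171.
At 9326 K (t = 93.26):
  R = 329.7·(93.26 − 60)^(-0.1332) = 329.7·33.26^(-0.1332) = 329.7·0.62702 = 206.728.
Gain = 206.728 / 201.171 = 1.0276 → 1.028.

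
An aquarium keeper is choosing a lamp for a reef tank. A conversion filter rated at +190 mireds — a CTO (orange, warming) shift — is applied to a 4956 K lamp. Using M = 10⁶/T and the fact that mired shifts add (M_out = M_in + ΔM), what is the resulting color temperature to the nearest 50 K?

M_in = 10⁶/4956 = 201.78 mireds.
M_out = 201.78 + (+190) = 391.78 mireds.
T_out = 10⁶/391.78 = 2552.5 K → 2550 K.

2550 K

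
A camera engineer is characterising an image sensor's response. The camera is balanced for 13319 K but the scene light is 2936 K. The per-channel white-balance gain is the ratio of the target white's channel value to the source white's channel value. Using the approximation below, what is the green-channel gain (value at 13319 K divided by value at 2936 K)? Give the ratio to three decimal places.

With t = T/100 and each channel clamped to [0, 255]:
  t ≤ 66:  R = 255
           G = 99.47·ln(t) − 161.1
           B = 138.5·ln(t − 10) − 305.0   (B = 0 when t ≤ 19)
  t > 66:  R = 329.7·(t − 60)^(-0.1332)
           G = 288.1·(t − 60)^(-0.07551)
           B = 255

1.190

At 2936 K (t = 29.36):
  G = 99.47·ln 29.36 − 161.1 = 99.47·3.3796 − 161.1 = 175.072.
At 13319 K (t = 133.19):
  G = 288.1·(133.19 − 60)^(-0.07551) = 288.1·73.19^(-0.07551) = 288.1·0.72313 = 208.333.
Gain = 208.333 / 175.072 = 1.1900 → 1.190.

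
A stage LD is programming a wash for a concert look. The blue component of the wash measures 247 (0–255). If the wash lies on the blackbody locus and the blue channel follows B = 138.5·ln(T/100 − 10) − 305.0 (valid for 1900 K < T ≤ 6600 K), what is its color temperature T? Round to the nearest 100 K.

6400 K

ln(t − 10) = (247 + 305.0) / 138.5 = 3.9856.
t − 10 = e^3.9856 = 53.815, so t = 63.815.
T = 100·t = 6382 K → 6400 K to the nearest 100 K.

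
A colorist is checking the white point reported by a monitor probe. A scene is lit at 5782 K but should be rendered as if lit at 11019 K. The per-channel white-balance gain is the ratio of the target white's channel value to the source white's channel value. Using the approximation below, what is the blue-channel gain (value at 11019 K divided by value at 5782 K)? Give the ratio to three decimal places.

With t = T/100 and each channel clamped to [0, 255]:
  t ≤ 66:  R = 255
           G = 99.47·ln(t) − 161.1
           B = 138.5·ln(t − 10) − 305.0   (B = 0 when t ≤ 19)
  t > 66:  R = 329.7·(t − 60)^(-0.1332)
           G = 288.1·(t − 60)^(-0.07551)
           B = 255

At 5782 K (t = 57.82):
  B = 138.5·ln(57.82 − 10) − 305.0 = 138.5·ln 47.82 − 305.0 = 138.5·3.8674 − 305.0 = 230.641.
At 11019 K (t = 110.19):
  B = 255 by definition for t > 66.
Gain = 255.000 / 230.641 = 1.1056 → 1.106.

1.106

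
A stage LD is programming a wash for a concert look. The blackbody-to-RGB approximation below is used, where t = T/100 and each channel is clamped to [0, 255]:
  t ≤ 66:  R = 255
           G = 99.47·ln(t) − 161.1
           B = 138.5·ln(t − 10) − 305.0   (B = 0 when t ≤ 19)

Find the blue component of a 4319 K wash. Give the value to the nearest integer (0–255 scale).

180

t = 4319/100 = 43.19; the t ≤ 66 branch applies.
B = 138.5·ln(43.19 − 10) − 305.0 = 138.5·ln 33.19 − 305.0 = 138.5·3.5022 − 305.0 = 180.061.
Rounded: 180.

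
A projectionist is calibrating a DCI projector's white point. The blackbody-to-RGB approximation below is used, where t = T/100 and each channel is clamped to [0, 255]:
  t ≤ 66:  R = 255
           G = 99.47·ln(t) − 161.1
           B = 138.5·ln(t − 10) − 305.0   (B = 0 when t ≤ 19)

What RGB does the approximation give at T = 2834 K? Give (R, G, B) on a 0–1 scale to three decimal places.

t = 2834/100 = 28.34; the t ≤ 66 branch applies.
R = 255 by definition for t ≤ 66.
G = 99.47·ln 28.34 − 161.1 = 99.47·3.3443 − 161.1 = 171.555.
B = 138.5·ln(28.34 − 10) − 305.0 = 138.5·ln 18.34 − 305.0 = 138.5·2.9091 − 305.0 = 97.908.
Dividing each by 255: (1.0000, 0.6728, 0.3840) → (1.000, 0.673, 0.384).

(1.000, 0.673, 0.384)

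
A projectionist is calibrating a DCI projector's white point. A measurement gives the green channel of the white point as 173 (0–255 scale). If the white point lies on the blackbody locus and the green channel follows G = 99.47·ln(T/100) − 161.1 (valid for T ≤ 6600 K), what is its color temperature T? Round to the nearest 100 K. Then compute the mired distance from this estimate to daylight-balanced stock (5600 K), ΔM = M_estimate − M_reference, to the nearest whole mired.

+166 mireds

ln t = (173 + 161.1) / 99.47 = 3.3588.
t = e^3.3588 = 28.755.
T = 100·t = 2875 K → 2900 K to the nearest 100 K.
M_estimate = 10⁶/2900 = 344.83; M_reference = 10⁶/5600 = 178.57.
ΔM = 344.83 − 178.57 = 166.26 → +166 mireds.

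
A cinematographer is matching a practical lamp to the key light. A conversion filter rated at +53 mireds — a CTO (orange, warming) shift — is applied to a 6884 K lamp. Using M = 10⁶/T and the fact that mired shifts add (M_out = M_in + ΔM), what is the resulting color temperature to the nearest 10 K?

M_in = 10⁶/6884 = 145.26 mireds.
M_out = 145.26 + (+53) = 198.26 mireds.
T_out = 10⁶/198.26 = 5043.8 K → 5040 K.

5040 K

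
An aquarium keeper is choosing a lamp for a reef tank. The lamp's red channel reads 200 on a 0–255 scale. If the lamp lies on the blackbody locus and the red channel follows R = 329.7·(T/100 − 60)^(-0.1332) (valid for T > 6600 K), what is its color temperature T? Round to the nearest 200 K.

10200 K

(t − 60)^(-0.1332) = 200/329.7 = 0.60661.
t − 60 = 0.60661^(1/-0.1332) = 0.60661^(-7.508) = 42.638, so t = 102.638.
T = 100·t = 10264 K → 10200 K to the nearest 200 K.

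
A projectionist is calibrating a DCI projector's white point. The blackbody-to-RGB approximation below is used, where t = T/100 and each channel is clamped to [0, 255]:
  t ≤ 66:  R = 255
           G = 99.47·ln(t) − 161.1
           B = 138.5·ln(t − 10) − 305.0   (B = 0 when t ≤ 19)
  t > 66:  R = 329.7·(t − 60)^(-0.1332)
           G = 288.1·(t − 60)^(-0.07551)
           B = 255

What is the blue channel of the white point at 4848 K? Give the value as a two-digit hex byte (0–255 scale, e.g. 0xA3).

t = 4848/100 = 48.48; the t ≤ 66 branch applies.
B = 138.5·ln(48.48 − 10) − 305.0 = 138.5·ln 38.48 − 305.0 = 138.5·3.6501 − 305.0 = 200.544.
Rounded: 201; in hex, 0xC9.

0xC9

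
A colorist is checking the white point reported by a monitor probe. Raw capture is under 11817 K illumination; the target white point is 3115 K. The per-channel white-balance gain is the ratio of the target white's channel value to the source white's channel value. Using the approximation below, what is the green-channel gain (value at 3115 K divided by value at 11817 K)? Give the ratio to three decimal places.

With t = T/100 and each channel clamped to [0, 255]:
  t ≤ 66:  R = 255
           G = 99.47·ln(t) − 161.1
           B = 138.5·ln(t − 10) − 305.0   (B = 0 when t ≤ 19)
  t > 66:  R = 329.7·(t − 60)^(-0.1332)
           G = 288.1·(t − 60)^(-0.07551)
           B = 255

At 11817 K (t = 118.17):
  G = 288.1·(118.17 − 60)^(-0.07551) = 288.1·58.17^(-0.07551) = 288.1·0.73578 = 211.978.
At 3115 K (t = 31.15):
  G = 99.47·ln 31.15 − 161.1 = 99.47·3.4388 − 161.1 = 180.959.
Gain = 180.959 / 211.978 = 0.8537 → 0.854.

0.854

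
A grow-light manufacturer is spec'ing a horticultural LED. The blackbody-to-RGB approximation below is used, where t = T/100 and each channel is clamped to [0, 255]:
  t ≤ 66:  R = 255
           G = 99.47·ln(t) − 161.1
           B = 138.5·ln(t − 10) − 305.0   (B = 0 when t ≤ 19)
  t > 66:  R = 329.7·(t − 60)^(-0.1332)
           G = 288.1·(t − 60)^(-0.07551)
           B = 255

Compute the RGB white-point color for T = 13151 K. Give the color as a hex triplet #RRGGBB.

t = 13151/100 = 131.51; the t > 66 branch applies.
R = 329.7·(131.51 − 60)^(-0.1332) = 329.7·71.51^(-0.1332) = 329.7·0.56624 = 186.688.
G = 288.1·(131.51 − 60)^(-0.07551) = 288.1·71.51^(-0.07551) = 288.1·0.72440 = 208.699.
B = 255 by definition for t > 66.
Rounded: (187, 209, 255).
In hex: #BBD1FF.

#BBD1FF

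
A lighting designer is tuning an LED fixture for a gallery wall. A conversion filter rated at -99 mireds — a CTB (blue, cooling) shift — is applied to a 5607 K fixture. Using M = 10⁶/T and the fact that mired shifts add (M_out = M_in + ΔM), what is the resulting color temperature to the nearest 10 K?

12600 K

M_in = 10⁶/5607 = 178.35 mireds.
M_out = 178.35 + (-99) = 79.35 mireds.
T_out = 10⁶/79.35 = 12602.6 K → 12600 K.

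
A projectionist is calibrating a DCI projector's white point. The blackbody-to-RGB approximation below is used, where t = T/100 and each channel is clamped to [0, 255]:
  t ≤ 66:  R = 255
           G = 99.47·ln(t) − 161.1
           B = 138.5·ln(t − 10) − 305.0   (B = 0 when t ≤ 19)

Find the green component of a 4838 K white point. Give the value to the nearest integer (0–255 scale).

t = 4838/100 = 48.38; the t ≤ 66 branch applies.
G = 99.47·ln 48.38 − 161.1 = 99.47·3.8791 − 161.1 = 224.753.
Rounded: 225.

225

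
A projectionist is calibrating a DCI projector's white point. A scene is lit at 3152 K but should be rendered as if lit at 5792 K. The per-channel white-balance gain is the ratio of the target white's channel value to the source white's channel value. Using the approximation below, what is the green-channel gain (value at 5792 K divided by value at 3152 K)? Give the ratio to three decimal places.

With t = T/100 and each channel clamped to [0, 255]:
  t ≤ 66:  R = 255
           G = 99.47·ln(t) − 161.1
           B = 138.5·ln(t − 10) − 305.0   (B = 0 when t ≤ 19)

At 3152 K (t = 31.52):
  G = 99.47·ln 31.52 − 161.1 = 99.47·3.4506 − 161.1 = 182.133.
At 5792 K (t = 57.92):
  G = 99.47·ln 57.92 − 161.1 = 99.47·4.0591 − 161.1 = 242.655.
Gain = 242.655 / 182.133 = 1.3323 → 1.332.

1.332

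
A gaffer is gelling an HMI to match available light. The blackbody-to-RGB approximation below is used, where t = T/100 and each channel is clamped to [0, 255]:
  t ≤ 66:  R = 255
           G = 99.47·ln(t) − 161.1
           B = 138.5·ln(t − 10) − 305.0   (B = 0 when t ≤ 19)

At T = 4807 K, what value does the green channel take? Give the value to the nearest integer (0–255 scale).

t = 4807/100 = 48.07; the t ≤ 66 branch applies.
G = 99.47·ln 48.07 − 161.1 = 99.47·3.8727 − 161.1 = 224.113.
Rounded: 224.

224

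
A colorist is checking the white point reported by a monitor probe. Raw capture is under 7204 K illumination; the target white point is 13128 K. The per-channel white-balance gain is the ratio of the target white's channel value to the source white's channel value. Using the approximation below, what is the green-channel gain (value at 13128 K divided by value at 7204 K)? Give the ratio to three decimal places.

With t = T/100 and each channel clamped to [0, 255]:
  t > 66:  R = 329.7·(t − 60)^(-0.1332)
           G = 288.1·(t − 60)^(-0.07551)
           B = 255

0.874

At 7204 K (t = 72.04):
  G = 288.1·(72.04 − 60)^(-0.07551) = 288.1·12.04^(-0.07551) = 288.1·0.82871 = 238.751.
At 13128 K (t = 131.28):
  G = 288.1·(131.28 − 60)^(-0.07551) = 288.1·71.28^(-0.07551) = 288.1·0.72457 = 208.750.
Gain = 208.750 / 238.751 = 0.8743 → 0.874.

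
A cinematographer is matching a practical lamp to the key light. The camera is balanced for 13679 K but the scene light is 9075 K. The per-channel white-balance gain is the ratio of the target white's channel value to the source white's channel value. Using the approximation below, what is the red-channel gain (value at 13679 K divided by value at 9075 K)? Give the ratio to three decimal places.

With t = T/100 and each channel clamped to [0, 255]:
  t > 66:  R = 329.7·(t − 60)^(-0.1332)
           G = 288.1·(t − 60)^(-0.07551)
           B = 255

At 9075 K (t = 90.75):
  R = 329.7·(90.75 − 60)^(-0.1332) = 329.7·30.75^(-0.1332) = 329.7·0.63361 = 208.900.
At 13679 K (t = 136.79):
  R = 329.7·(136.79 − 60)^(-0.1332) = 329.7·76.79^(-0.1332) = 329.7·0.56089 = 184.925.
Gain = 184.925 / 208.900 = 0.8852 → 0.885.

0.885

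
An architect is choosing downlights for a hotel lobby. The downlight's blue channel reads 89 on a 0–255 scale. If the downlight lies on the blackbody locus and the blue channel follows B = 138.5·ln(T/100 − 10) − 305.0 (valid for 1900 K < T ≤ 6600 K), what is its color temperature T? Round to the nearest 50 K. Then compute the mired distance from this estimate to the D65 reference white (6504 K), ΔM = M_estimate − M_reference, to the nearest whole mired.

ln(t − 10) = (89 + 305.0) / 138.5 = 2.8448.
t − 10 = e^2.8448 = 17.198, so t = 27.198.
T = 100·t = 2720 K → 2700 K to the nearest 50 K.
M_estimate = 10⁶/2700 = 370.37; M_reference = 10⁶/6504 = 153.75.
ΔM = 370.37 − 153.75 = 216.62 → +217 mireds.

+217 mireds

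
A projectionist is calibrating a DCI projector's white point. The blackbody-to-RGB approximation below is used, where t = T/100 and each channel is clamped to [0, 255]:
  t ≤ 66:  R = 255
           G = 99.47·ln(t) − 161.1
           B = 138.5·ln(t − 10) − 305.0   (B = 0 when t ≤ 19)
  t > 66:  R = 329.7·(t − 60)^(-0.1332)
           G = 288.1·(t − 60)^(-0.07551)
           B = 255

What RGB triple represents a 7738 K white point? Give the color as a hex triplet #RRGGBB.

t = 7738/100 = 77.38; the t > 66 branch applies.
R = 329.7·(77.38 − 60)^(-0.1332) = 329.7·17.38^(-0.1332) = 329.7·0.68364 = 225.395.
G = 288.1·(77.38 − 60)^(-0.07551) = 288.1·17.38^(-0.07551) = 288.1·0.80605 = 232.224.
B = 255 by definition for t > 66.
Rounded: (225, 232, 255).
In hex: #E1E8FF.

#E1E8FF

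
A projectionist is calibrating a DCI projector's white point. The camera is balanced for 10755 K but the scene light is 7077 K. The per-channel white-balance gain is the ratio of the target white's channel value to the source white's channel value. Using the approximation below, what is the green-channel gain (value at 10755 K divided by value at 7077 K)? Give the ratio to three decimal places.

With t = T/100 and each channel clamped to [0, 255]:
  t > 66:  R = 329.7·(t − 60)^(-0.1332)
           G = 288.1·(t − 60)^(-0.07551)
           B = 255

At 7077 K (t = 70.77):
  G = 288.1·(70.77 − 60)^(-0.07551) = 288.1·10.77^(-0.07551) = 288.1·0.83571 = 240.769.
At 10755 K (t = 107.55):
  G = 288.1·(107.55 − 60)^(-0.07551) = 288.1·47.55^(-0.07551) = 288.1·0.74706 = 215.229.
Gain = 215.229 / 240.769 = 0.8939 → 0.894.

0.894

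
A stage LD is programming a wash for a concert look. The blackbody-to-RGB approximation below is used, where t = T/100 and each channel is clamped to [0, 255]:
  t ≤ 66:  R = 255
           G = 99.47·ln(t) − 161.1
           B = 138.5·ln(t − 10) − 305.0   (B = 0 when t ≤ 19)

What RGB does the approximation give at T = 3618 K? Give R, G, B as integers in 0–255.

R=255, G=196, B=147

t = 3618/100 = 36.18; the t ≤ 66 branch applies.
R = 255 by definition for t ≤ 66.
G = 99.47·ln 36.18 − 161.1 = 99.47·3.5885 − 161.1 = 195.849.
B = 138.5·ln(36.18 − 10) − 305.0 = 138.5·ln 26.18 − 305.0 = 138.5·3.2650 − 305.0 = 147.202.
Rounded: (255, 196, 147).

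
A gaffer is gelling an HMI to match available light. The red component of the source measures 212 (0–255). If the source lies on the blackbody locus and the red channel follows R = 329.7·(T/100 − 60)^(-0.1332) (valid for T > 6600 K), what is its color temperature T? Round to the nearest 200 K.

(t − 60)^(-0.1332) = 212/329.7 = 0.64301.
t − 60 = 0.64301^(1/-0.1332) = 0.64301^(-7.508) = 27.530, so t = 87.530.
T = 100·t = 8753 K → 8800 K to the nearest 200 K.

8800 K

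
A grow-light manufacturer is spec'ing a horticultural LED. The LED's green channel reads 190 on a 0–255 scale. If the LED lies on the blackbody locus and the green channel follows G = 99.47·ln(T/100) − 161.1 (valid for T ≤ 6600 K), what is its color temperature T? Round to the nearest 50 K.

ln t = (190 + 161.1) / 99.47 = 3.5297.
t = e^3.5297 = 34.114.
T = 100·t = 3411 K → 3400 K to the nearest 50 K.

3400 K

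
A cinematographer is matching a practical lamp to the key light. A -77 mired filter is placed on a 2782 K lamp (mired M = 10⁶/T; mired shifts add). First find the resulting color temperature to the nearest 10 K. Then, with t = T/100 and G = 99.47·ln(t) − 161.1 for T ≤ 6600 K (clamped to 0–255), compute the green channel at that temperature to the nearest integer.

194

M_in = 10⁶/2782 = 359.45; M_out = 359.45 + (-77) = 282.45.
T_out = 10⁶/282.45 = 3540.4 K → 3540 K; t = 35.4.
G = 99.47·ln 35.4 − 161.1 = 99.47·3.5667 − 161.1 = 193.681.
Rounded: 194.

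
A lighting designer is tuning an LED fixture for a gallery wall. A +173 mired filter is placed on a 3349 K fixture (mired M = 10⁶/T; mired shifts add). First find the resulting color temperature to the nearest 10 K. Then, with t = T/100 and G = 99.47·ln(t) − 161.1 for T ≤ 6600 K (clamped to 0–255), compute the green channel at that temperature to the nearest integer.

M_in = 10⁶/3349 = 298.60; M_out = 298.60 + (+173) = 471.60.
T_out = 10⁶/471.60 = 2120.5 K → 2120 K; t = 21.2.
G = 99.47·ln 21.2 − 161.1 = 99.47·3.0540 − 161.1 = 142.681.
Rounded: 143.

143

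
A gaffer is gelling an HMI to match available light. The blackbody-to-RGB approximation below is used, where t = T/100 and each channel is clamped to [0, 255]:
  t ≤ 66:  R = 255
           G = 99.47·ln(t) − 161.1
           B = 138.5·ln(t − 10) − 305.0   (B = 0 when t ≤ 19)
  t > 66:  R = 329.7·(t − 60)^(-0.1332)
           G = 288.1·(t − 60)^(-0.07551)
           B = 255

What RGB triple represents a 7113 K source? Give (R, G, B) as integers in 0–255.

(239, 240, 255)

t = 7113/100 = 71.13; the t > 66 branch applies.
R = 329.7·(71.13 − 60)^(-0.1332) = 329.7·11.13^(-0.1332) = 329.7·0.72545 = 239.181.
G = 288.1·(71.13 − 60)^(-0.07551) = 288.1·11.13^(-0.07551) = 288.1·0.83364 = 240.172.
B = 255 by definition for t > 66.
Rounded: (239, 240, 255).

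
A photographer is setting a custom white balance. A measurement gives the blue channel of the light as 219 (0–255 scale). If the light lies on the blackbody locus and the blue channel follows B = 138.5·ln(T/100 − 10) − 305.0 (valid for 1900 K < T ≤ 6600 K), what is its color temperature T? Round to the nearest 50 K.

ln(t − 10) = (219 + 305.0) / 138.5 = 3.7834.
t − 10 = e^3.7834 = 43.965, so t = 53.965.
T = 100·t = 5396 K → 5400 K to the nearest 50 K.

5400 K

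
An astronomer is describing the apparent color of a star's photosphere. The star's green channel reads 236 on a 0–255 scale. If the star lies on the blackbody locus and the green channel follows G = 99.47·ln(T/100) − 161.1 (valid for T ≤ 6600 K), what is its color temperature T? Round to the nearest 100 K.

ln t = (236 + 161.1) / 99.47 = 3.9922.
t = e^3.9922 = 54.172.
T = 100·t = 5417 K → 5400 K to the nearest 100 K.

5400 K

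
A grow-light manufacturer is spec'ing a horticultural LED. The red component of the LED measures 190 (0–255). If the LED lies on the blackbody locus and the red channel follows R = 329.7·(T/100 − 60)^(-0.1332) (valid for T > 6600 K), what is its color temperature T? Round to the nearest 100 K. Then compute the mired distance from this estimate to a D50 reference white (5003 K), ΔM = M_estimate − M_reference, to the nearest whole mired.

-119 mireds

(t − 60)^(-0.1332) = 190/329.7 = 0.57628.
t − 60 = 0.57628^(1/-0.1332) = 0.57628^(-7.508) = 62.667, so t = 122.667.
T = 100·t = 12267 K → 12300 K to the nearest 100 K.
M_estimate = 10⁶/12300 = 81.30; M_reference = 10⁶/5003 = 199.88.
ΔM = 81.30 − 199.88 = -118.58 → -119 mireds.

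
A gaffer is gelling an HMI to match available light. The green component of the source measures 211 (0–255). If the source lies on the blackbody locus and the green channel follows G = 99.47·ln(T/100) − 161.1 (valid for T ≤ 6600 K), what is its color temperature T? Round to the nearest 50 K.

ln t = (211 + 161.1) / 99.47 = 3.7408.
t = e^3.7408 = 42.133.
T = 100·t = 4213 K → 4200 K to the nearest 50 K.

4200 K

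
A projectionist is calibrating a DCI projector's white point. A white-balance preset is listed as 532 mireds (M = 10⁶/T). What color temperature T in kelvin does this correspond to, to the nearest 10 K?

1880 K

T = 10⁶ / 532 = 1879.70 K → 1880 K.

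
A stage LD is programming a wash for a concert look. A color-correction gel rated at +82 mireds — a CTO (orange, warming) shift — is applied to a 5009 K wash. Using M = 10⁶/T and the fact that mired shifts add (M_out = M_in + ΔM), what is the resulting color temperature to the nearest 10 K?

M_in = 10⁶/5009 = 199.64 mireds.
M_out = 199.64 + (+82) = 281.64 mireds.
T_out = 10⁶/281.64 = 3550.6 K → 3550 K.

3550 K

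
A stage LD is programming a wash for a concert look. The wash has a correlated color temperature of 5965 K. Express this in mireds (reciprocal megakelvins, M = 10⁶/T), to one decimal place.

M = 10⁶ / 5965 = 167.645 → 167.6 mireds.

167.6 mireds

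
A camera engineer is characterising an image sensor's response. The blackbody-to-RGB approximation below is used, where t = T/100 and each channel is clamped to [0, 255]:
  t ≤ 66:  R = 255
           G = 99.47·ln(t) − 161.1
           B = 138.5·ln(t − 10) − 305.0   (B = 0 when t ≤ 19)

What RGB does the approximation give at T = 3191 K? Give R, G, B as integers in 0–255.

R=255, G=183, B=123

t = 3191/100 = 31.91; the t ≤ 66 branch applies.
R = 255 by definition for t ≤ 66.
G = 99.47·ln 31.91 − 161.1 = 99.47·3.4629 − 161.1 = 183.357.
B = 138.5·ln(31.91 − 10) − 305.0 = 138.5·ln 21.91 − 305.0 = 138.5·3.0869 − 305.0 = 122.542.
Rounded: (255, 183, 123).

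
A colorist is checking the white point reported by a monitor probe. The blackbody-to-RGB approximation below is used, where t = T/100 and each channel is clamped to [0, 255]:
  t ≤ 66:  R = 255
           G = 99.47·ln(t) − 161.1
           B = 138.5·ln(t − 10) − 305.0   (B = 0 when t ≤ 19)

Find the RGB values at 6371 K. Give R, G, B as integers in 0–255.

t = 6371/100 = 63.71; the t ≤ 66 branch applies.
R = 255 by definition for t ≤ 66.
G = 99.47·ln 63.71 − 161.1 = 99.47·4.1543 − 161.1 = 252.132.
B = 138.5·ln(63.71 − 10) − 305.0 = 138.5·ln 53.71 − 305.0 = 138.5·3.9836 − 305.0 = 246.728.
Rounded: (255, 252, 247).

R=255, G=252, B=247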